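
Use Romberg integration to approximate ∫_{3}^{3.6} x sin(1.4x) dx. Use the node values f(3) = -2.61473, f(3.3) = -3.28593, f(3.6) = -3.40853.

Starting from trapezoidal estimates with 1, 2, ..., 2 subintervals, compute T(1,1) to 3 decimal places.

T(0,0) (trapezoid, 1 panel, h=0.6000): -1.80698
T(1,0) (trapezoid, 2 panels, h=0.3000): -1.88927
T(1,1) = -1.88927 + (-1.88927 − (-1.80698))/3 = -1.91670

-1.917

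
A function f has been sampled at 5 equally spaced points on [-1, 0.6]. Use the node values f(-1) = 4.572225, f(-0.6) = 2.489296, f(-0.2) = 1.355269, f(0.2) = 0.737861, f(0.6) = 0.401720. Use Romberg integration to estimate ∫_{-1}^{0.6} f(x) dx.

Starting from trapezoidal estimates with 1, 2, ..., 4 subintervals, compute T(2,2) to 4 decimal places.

T(0,0) (trapezoid, 1 panel, h=1.6000): 3.979156
T(1,0) (trapezoid, 2 panels, h=0.8000): 3.073793
T(2,0) (trapezoid, 4 panels, h=0.4000): 2.827759
T(1,1) = 3.073793 + (3.073793 − 3.979156)/3 = 2.772005
T(2,1) = 2.827759 + (2.827759 − 3.073793)/3 = 2.745748
T(2,2) = 2.745748 + (2.745748 − 2.772005)/15 = 2.743998

2.7440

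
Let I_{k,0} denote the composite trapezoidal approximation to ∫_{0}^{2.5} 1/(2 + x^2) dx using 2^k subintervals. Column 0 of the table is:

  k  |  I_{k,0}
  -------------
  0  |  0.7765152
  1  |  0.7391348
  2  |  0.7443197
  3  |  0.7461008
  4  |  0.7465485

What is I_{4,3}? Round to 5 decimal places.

0.74670

Richardson extrapolation on the trapezoidal column (denominator 4−1=3):
I_{2,1} = 0.7443197 + (0.7443197 − 0.7391348)/3 = 0.7460480
I_{3,1} = 0.7461008 + (0.7461008 − 0.7443197)/3 = 0.7466945
I_{4,1} = (4·0.7465485 − 0.7461008) / 3 = 0.7466977
I_{3,2} = (16·0.7466945 − 0.7460480) / 15 = 0.7467376
I_{4,2} = 0.7466977 + (0.7466977 − 0.7466945)/15 = 0.7466979
I_{4,3} = 0.7466979 + (0.7466979 − 0.7467376)/63 = 0.7466973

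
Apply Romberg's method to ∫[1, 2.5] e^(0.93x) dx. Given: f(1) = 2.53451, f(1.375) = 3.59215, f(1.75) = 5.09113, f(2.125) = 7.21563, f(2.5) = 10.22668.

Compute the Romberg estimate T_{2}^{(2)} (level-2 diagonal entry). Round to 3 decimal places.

8.271

T_{0}^{(0)} (trapezoid, 1 panel, h=1.5000): 9.57089
T_{1}^{(0)} (trapezoid, 2 panels, h=0.7500): 8.60379
T_{2}^{(0)} (trapezoid, 4 panels, h=0.3750): 8.35481
T_{1}^{(1)} = 8.60379 + (8.60379 − 9.57089)/3 = 8.28142
T_{2}^{(1)} = 8.35481 + (8.35481 − 8.60379)/3 = 8.27182
T_{2}^{(2)} = 8.27182 + (8.27182 − 8.28142)/15 = 8.27118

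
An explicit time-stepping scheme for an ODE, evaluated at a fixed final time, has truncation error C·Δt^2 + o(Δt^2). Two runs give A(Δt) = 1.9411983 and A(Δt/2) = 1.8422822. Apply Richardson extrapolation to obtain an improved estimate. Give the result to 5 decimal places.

The leading error scales as Δt^2; refining by a factor of 2 reduces it by 2^2 = 4.
Extrapolated value = (4·A(Δt/2) − A(Δt)) / (4 − 1)
= (4·1.8422822 − 1.9411983) / 3
= 5.4279305 / 3 = 1.8093102

1.80931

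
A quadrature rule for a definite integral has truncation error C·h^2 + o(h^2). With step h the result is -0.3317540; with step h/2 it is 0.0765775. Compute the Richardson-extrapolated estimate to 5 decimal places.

0.21269

The leading error scales as h^2; refining by a factor of 2 reduces it by 2^2 = 4.
Extrapolated value = (4·A(h/2) − A(h)) / (4 − 1)
= (4·0.0765775 − (-0.3317540)) / 3
= 0.6380640 / 3 = 0.2126880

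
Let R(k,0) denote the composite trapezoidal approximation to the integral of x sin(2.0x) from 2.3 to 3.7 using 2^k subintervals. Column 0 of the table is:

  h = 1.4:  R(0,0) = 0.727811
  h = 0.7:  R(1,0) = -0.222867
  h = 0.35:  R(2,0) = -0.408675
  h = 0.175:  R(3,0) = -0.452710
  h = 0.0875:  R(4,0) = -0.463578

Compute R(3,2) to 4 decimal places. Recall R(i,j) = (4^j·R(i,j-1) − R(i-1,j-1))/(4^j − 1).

R(2,1) = (4·(-0.408675) − (-0.222867)) / 3 = -0.470611
R(3,1) = -0.452710 + (-0.452710 − (-0.408675))/3 = -0.467388
R(3,2) = (16·(-0.467388) − (-0.470611)) / 15 = -0.467173

-0.4672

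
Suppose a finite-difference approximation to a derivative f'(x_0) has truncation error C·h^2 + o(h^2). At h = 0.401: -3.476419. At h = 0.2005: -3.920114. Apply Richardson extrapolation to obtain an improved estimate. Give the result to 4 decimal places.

The leading error scales as h^2; refining by a factor of 2 reduces it by 2^2 = 4.
Extrapolated value = (4·A(h/2) − A(h)) / (4 − 1)
= (4·(-3.920114) − (-3.476419)) / 3
= -12.204037 / 3 = -4.068012

-4.0680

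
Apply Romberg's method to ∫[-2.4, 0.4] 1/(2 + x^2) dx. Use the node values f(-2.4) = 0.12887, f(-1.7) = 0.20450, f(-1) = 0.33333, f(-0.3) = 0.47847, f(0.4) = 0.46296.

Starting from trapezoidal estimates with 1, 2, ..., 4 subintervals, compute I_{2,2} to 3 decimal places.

I_{0,0} (trapezoid, 1 panel, h=2.8000): 0.82856
I_{1,0} (trapezoid, 2 panels, h=1.4000): 0.88094
I_{2,0} (trapezoid, 4 panels, h=0.7000): 0.91855
I_{1,1} = 0.88094 + (0.88094 − 0.82856)/3 = 0.89840
I_{2,1} = 0.91855 + (0.91855 − 0.88094)/3 = 0.93109
I_{2,2} = 0.93109 + (0.93109 − 0.89840)/15 = 0.93327

0.933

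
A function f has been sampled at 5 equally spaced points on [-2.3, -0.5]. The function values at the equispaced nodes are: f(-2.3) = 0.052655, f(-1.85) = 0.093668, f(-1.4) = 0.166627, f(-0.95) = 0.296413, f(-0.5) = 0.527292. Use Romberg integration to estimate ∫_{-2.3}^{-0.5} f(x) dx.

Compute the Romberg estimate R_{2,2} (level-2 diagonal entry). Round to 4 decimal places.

0.3708

R_{0,0} (trapezoid, 1 panel, h=1.8000): 0.521952
R_{1,0} (trapezoid, 2 panels, h=0.9000): 0.410940
R_{2,0} (trapezoid, 4 panels, h=0.4500): 0.381007
R_{1,1} = 0.410940 + (0.410940 − 0.521952)/3 = 0.373936
R_{2,1} = 0.381007 + (0.381007 − 0.410940)/3 = 0.371029
R_{2,2} = 0.371029 + (0.371029 − 0.373936)/15 = 0.370835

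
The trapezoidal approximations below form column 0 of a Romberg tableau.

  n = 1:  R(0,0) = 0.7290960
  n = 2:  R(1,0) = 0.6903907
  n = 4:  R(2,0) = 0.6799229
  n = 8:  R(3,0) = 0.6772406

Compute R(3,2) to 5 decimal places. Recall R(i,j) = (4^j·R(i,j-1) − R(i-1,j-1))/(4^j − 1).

Richardson extrapolation on the trapezoidal column (denominator 4−1=3):
R(2,1) = (4·0.6799229 − 0.6903907) / 3 = 0.6764336
R(3,1) = (4·0.6772406 − 0.6799229) / 3 = 0.6763465
R(3,2) = 0.6763465 + (0.6763465 − 0.6764336)/15 = 0.6763407

0.67634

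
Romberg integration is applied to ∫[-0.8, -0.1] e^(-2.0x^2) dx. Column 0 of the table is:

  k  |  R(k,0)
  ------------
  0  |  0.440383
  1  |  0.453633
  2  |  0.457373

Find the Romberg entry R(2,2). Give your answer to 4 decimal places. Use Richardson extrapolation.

0.4587

Richardson extrapolation on the trapezoidal column (denominator 4−1=3):
R(1,1) = 0.453633 + (0.453633 − 0.440383)/3 = 0.458050
R(2,1) = (4·0.457373 − 0.453633) / 3 = 0.458620
R(2,2) = (16·0.458620 − 0.458050) / 15 = 0.458658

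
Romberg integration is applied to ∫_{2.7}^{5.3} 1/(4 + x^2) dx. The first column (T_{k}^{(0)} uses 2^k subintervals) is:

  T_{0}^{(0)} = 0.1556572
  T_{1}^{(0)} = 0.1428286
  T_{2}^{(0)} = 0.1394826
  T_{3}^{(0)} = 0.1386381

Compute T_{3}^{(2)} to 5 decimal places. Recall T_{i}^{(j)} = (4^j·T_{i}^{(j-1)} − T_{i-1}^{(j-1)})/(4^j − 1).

T_{2}^{(1)} = 0.1394826 + (0.1394826 − 0.1428286)/3 = 0.1383673
T_{3}^{(1)} = 0.1386381 + (0.1386381 − 0.1394826)/3 = 0.1383566
T_{3}^{(2)} = (16·0.1383566 − 0.1383673) / 15 = 0.1383559

0.13836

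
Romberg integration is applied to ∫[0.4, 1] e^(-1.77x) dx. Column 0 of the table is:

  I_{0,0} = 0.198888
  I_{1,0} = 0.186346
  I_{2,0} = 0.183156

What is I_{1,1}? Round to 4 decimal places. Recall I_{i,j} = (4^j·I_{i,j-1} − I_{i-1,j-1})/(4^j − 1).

0.1822

I_{1,1} = (4·0.186346 − 0.198888) / 3 = 0.182165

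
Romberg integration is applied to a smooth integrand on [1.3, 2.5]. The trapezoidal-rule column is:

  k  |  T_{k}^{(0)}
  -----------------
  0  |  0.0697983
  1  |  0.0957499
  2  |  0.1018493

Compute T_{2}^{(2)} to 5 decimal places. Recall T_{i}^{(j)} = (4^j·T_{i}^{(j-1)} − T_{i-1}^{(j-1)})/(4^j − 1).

0.10385

Richardson extrapolation on the trapezoidal column (denominator 4−1=3):
T_{1}^{(1)} = (4·0.0957499 − 0.0697983) / 3 = 0.1044004
T_{2}^{(1)} = 0.1018493 + (0.1018493 − 0.0957499)/3 = 0.1038824
T_{2}^{(2)} = 0.1038824 + (0.1038824 − 0.1044004)/15 = 0.1038479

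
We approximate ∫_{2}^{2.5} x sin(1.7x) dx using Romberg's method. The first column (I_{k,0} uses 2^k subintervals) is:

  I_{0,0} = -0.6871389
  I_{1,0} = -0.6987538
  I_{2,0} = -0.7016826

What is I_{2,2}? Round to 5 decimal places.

-0.70266

I_{1,1} = (4·(-0.6987538) − (-0.6871389)) / 3 = -0.7026254
I_{2,1} = -0.7016826 + (-0.7016826 − (-0.6987538))/3 = -0.7026589
I_{2,2} = -0.7026589 + (-0.7026589 − (-0.7026254))/15 = -0.7026611
(Column j=1 coincides with Simpson's rule on the same nodes.)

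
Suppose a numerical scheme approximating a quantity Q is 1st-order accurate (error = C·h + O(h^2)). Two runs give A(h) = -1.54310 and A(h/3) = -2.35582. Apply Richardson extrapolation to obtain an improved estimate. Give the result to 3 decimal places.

-2.762

Extrapolated value = (3·A(h/3) − A(h)) / (3 − 1)
= (3·(-2.35582) − (-1.54310)) / 2
= -5.52436 / 2 = -2.76218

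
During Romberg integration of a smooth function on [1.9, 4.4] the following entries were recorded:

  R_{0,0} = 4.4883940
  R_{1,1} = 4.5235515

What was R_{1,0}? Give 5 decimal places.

From R_{1,1} = (4·R_{1,0} − R_{0,0})/3, solve for R_{1,0}:
4·R_{1,0} = 3·4.5235515 + 4.4883940 = 18.0590485
R_{1,0} = 4.5147621

4.51476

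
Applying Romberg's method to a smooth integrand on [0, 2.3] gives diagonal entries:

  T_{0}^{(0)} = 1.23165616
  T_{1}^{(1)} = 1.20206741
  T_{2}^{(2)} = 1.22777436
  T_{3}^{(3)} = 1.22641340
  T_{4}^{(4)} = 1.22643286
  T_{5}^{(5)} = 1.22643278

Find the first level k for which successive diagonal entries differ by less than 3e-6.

k = 5

|T_{1}^{(1)} − T_{0}^{(0)}| = 0.02958875 ≥ 3e-6
|T_{2}^{(2)} − T_{1}^{(1)}| = 0.02570695 ≥ 3e-6
|T_{3}^{(3)} − T_{2}^{(2)}| = 0.00136096 ≥ 3e-6
|T_{4}^{(4)} − T_{3}^{(3)}| = 0.00001946 ≥ 3e-6
|T_{5}^{(5)} − T_{4}^{(4)}| = 0.00000008 < 3e-6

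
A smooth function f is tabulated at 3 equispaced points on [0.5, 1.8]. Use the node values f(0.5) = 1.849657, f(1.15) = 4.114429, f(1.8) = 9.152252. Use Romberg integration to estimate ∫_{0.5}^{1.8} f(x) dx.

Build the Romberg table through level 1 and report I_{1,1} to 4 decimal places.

I_{0,0} (trapezoid, 1 panel, h=1.3000): 7.151241
I_{1,0} (trapezoid, 2 panels, h=0.6500): 6.249999
I_{1,1} = 6.249999 + (6.249999 − 7.151241)/3 = 5.949585

5.9496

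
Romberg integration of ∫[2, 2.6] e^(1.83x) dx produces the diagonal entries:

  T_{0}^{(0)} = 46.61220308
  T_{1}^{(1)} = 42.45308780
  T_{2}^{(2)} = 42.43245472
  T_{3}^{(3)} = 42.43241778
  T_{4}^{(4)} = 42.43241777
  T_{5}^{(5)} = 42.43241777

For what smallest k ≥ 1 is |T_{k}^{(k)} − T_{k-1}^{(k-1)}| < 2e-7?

|T_{1}^{(1)} − T_{0}^{(0)}| = 4.15911528 ≥ 2e-7
|T_{2}^{(2)} − T_{1}^{(1)}| = 0.02063308 ≥ 2e-7
|T_{3}^{(3)} − T_{2}^{(2)}| = 0.00003694 ≥ 2e-7
|T_{4}^{(4)} − T_{3}^{(3)}| = 0.00000001 < 2e-7

k = 4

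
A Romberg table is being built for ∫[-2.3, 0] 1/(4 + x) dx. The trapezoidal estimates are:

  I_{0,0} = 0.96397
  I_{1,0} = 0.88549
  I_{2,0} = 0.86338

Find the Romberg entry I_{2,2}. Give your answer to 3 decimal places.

0.856

Richardson extrapolation on the trapezoidal column (denominator 4−1=3):
I_{1,1} = (4·0.88549 − 0.96397) / 3 = 0.85933
I_{2,1} = 0.86338 + (0.86338 − 0.88549)/3 = 0.85601
I_{2,2} = 0.85601 + (0.85601 − 0.85933)/15 = 0.85579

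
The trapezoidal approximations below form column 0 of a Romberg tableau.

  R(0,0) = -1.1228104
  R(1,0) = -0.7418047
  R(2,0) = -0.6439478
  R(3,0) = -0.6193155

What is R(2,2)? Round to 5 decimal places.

Richardson extrapolation on the trapezoidal column (denominator 4−1=3):
R(1,1) = -0.7418047 + (-0.7418047 − (-1.1228104))/3 = -0.6148028
R(2,1) = -0.6439478 + (-0.6439478 − (-0.7418047))/3 = -0.6113288
R(2,2) = (16·(-0.6113288) − (-0.6148028)) / 15 = -0.6110972
(Column j=1 coincides with Simpson's rule on the same nodes.)

-0.61110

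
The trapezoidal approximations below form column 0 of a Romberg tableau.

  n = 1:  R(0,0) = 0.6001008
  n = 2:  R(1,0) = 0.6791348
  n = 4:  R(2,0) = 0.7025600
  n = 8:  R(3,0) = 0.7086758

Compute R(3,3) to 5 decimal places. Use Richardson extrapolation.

0.71074

R(1,1) = 0.6791348 + (0.6791348 − 0.6001008)/3 = 0.7054795
R(2,1) = (4·0.7025600 − 0.6791348) / 3 = 0.7103684
R(3,1) = (4·0.7086758 − 0.7025600) / 3 = 0.7107144
R(2,2) = (16·0.7103684 − 0.7054795) / 15 = 0.7106943
R(3,2) = 0.7107144 + (0.7107144 − 0.7103684)/15 = 0.7107375
R(3,3) = (64·0.7107375 − 0.7106943) / 63 = 0.7107382
(Column j=1 coincides with Simpson's rule on the same nodes.)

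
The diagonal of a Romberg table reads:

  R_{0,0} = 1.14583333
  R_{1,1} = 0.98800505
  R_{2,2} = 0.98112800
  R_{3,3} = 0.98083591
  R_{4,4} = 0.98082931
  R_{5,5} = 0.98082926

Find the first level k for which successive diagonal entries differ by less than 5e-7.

k = 5

|R_{1,1} − R_{0,0}| = 0.15782828 ≥ 5e-7
|R_{2,2} − R_{1,1}| = 0.00687705 ≥ 5e-7
|R_{3,3} − R_{2,2}| = 0.00029209 ≥ 5e-7
|R_{4,4} − R_{3,3}| = 0.00000660 ≥ 5e-7
|R_{5,5} − R_{4,4}| = 0.00000005 < 5e-7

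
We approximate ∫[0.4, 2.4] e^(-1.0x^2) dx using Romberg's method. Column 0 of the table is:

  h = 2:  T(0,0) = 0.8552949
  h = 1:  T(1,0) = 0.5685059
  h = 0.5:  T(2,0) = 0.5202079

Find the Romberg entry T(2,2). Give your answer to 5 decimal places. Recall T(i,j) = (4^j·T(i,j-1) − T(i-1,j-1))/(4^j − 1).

Richardson extrapolation on the trapezoidal column (denominator 4−1=3):
T(1,1) = 0.5685059 + (0.5685059 − 0.8552949)/3 = 0.4729096
T(2,1) = 0.5202079 + (0.5202079 − 0.5685059)/3 = 0.5041086
T(2,2) = (16·0.5041086 − 0.4729096) / 15 = 0.5061885

0.50619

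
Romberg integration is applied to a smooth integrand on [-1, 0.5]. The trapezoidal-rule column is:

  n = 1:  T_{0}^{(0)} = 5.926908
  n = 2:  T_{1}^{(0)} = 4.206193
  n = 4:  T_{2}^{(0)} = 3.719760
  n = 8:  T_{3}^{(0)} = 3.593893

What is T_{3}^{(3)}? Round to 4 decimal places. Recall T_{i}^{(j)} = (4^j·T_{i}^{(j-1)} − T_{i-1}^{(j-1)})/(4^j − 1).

3.5515

Richardson extrapolation on the trapezoidal column (denominator 4−1=3):
T_{1}^{(1)} = (4·4.206193 − 5.926908) / 3 = 3.632621
T_{2}^{(1)} = 3.719760 + (3.719760 − 4.206193)/3 = 3.557616
T_{3}^{(1)} = 3.593893 + (3.593893 − 3.719760)/3 = 3.551937
T_{2}^{(2)} = 3.557616 + (3.557616 − 3.632621)/15 = 3.552616
T_{3}^{(2)} = (16·3.551937 − 3.557616) / 15 = 3.551558
T_{3}^{(3)} = (64·3.551558 − 3.552616) / 63 = 3.551541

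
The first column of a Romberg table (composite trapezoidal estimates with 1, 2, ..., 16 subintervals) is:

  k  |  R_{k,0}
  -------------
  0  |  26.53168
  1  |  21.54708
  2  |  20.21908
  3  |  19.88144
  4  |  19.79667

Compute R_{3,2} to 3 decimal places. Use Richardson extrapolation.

R_{2,1} = (4·20.21908 − 21.54708) / 3 = 19.77641
R_{3,1} = (4·19.88144 − 20.21908) / 3 = 19.76889
R_{3,2} = (16·19.76889 − 19.77641) / 15 = 19.76839
(Column j=1 coincides with Simpson's rule on the same nodes.)

19.768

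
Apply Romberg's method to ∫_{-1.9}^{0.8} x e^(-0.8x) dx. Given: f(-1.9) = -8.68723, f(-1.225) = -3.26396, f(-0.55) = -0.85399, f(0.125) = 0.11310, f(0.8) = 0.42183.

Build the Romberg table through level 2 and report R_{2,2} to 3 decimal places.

-5.068

R_{0,0} (trapezoid, 1 panel, h=2.7000): -11.15829
R_{1,0} (trapezoid, 2 panels, h=1.3500): -6.73203
R_{2,0} (trapezoid, 4 panels, h=0.6750): -5.49285
R_{1,1} = -6.73203 + (-6.73203 − (-11.15829))/3 = -5.25661
R_{2,1} = -5.49285 + (-5.49285 − (-6.73203))/3 = -5.07979
R_{2,2} = -5.07979 + (-5.07979 − (-5.25661))/15 = -5.06800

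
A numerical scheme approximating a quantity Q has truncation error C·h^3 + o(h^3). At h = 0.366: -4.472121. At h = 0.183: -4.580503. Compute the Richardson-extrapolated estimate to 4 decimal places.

-4.5960

Extrapolated value = (8·A(h/2) − A(h)) / (8 − 1)
= (8·(-4.580503) − (-4.472121)) / 7
= -32.171903 / 7 = -4.595986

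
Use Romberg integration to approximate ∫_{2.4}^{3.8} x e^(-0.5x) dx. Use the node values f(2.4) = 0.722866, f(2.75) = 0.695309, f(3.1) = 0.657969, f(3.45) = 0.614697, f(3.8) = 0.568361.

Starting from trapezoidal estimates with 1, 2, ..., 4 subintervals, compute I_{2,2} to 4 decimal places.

I_{0,0} (trapezoid, 1 panel, h=1.4000): 0.903859
I_{1,0} (trapezoid, 2 panels, h=0.7000): 0.912508
I_{2,0} (trapezoid, 4 panels, h=0.3500): 0.914756
I_{1,1} = 0.912508 + (0.912508 − 0.903859)/3 = 0.915391
I_{2,1} = 0.914756 + (0.914756 − 0.912508)/3 = 0.915505
I_{2,2} = 0.915505 + (0.915505 − 0.915391)/15 = 0.915513

0.9155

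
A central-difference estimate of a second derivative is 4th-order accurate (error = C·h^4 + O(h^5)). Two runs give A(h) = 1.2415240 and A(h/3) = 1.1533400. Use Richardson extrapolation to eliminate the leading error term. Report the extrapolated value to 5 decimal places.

1.15224

Extrapolated value = (81·A(h/3) − A(h)) / (81 − 1)
= (81·1.1533400 − 1.2415240) / 80
= 92.1790160 / 80 = 1.1522377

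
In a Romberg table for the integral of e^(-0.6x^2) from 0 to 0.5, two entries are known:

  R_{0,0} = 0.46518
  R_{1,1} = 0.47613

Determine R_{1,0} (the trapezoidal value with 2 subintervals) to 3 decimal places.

From R_{1,1} = (4·R_{1,0} − R_{0,0})/3, solve for R_{1,0}:
4·R_{1,0} = 3·0.47613 + 0.46518 = 1.89357
R_{1,0} = 0.47339

0.473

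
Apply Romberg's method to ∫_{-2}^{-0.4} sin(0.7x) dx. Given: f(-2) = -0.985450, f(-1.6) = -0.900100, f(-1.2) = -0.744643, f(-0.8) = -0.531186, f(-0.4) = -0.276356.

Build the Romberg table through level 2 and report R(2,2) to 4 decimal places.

R(0,0) (trapezoid, 1 panel, h=1.6000): -1.009445
R(1,0) (trapezoid, 2 panels, h=0.8000): -1.100437
R(2,0) (trapezoid, 4 panels, h=0.4000): -1.122733
R(1,1) = -1.100437 + (-1.100437 − (-1.009445))/3 = -1.130768
R(2,1) = -1.122733 + (-1.122733 − (-1.100437))/3 = -1.130165
R(2,2) = -1.130165 + (-1.130165 − (-1.130768))/15 = -1.130125

-1.1301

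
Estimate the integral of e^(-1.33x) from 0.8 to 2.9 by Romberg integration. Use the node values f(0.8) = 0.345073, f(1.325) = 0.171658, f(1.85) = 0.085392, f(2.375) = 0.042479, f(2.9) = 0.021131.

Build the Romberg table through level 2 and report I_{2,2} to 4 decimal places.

I_{0,0} (trapezoid, 1 panel, h=2.1000): 0.384514
I_{1,0} (trapezoid, 2 panels, h=1.0500): 0.281919
I_{2,0} (trapezoid, 4 panels, h=0.5250): 0.253381
I_{1,1} = 0.281919 + (0.281919 − 0.384514)/3 = 0.247721
I_{2,1} = 0.253381 + (0.253381 − 0.281919)/3 = 0.243868
I_{2,2} = 0.243868 + (0.243868 − 0.247721)/15 = 0.243611

0.2436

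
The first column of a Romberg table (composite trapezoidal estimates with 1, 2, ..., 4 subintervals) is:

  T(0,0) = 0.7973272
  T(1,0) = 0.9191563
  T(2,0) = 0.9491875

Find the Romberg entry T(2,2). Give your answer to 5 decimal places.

T(1,1) = 0.9191563 + (0.9191563 − 0.7973272)/3 = 0.9597660
T(2,1) = (4·0.9491875 − 0.9191563) / 3 = 0.9591979
T(2,2) = 0.9591979 + (0.9591979 − 0.9597660)/15 = 0.9591600

0.95916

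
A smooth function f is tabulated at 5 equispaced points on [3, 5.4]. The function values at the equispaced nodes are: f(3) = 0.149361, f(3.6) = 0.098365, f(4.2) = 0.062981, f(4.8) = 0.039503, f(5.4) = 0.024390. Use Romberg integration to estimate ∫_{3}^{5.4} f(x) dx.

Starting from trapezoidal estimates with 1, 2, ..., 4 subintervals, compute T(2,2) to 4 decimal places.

T(0,0) (trapezoid, 1 panel, h=2.4000): 0.208501
T(1,0) (trapezoid, 2 panels, h=1.2000): 0.179828
T(2,0) (trapezoid, 4 panels, h=0.6000): 0.172635
T(1,1) = 0.179828 + (0.179828 − 0.208501)/3 = 0.170270
T(2,1) = 0.172635 + (0.172635 − 0.179828)/3 = 0.170237
T(2,2) = 0.170237 + (0.170237 − 0.170270)/15 = 0.170235

0.1702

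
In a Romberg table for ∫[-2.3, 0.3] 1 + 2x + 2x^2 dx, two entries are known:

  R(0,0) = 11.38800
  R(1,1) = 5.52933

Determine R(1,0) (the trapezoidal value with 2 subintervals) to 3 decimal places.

6.994

From R(1,1) = (4·R(1,0) − R(0,0))/3, solve for R(1,0):
4·R(1,0) = 3·5.52933 + 11.38800 = 27.97599
R(1,0) = 6.99400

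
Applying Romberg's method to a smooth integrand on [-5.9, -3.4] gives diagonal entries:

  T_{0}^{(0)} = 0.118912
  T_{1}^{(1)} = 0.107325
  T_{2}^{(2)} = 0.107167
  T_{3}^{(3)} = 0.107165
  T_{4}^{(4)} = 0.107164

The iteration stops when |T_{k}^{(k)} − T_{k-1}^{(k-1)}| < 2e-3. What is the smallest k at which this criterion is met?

k = 2

|T_{1}^{(1)} − T_{0}^{(0)}| = 0.011587 ≥ 2e-3
|T_{2}^{(2)} − T_{1}^{(1)}| = 0.000158 < 2e-3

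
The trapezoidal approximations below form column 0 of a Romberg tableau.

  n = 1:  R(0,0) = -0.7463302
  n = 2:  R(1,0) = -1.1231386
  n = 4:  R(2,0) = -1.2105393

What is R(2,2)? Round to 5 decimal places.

Richardson extrapolation on the trapezoidal column (denominator 4−1=3):
R(1,1) = (4·(-1.1231386) − (-0.7463302)) / 3 = -1.2487414
R(2,1) = (4·(-1.2105393) − (-1.1231386)) / 3 = -1.2396729
R(2,2) = (16·(-1.2396729) − (-1.2487414)) / 15 = -1.2390683

-1.23907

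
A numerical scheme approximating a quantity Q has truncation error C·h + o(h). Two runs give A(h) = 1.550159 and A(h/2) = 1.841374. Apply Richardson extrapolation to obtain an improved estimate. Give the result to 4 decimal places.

Extrapolated value = (2·A(h/2) − A(h)) / (2 − 1)
= (2·1.841374 − 1.550159) / 1
= 2.132589 / 1 = 2.132589

2.1326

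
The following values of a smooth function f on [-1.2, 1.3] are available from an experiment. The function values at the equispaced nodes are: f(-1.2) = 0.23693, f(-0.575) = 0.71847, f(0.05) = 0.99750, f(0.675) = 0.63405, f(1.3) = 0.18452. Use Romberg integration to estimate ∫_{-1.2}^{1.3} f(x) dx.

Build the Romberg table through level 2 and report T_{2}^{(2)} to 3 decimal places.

T_{0}^{(0)} (trapezoid, 1 panel, h=2.5000): 0.52681
T_{1}^{(0)} (trapezoid, 2 panels, h=1.2500): 1.51028
T_{2}^{(0)} (trapezoid, 4 panels, h=0.6250): 1.60047
T_{1}^{(1)} = 1.51028 + (1.51028 − 0.52681)/3 = 1.83810
T_{2}^{(1)} = 1.60047 + (1.60047 − 1.51028)/3 = 1.63053
T_{2}^{(2)} = 1.63053 + (1.63053 − 1.83810)/15 = 1.61669

1.617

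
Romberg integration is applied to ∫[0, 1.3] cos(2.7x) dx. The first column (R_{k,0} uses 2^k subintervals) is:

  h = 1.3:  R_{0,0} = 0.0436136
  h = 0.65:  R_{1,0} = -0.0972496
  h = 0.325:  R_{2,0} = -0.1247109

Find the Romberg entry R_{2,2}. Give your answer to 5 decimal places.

-0.13318

R_{1,1} = -0.0972496 + (-0.0972496 − 0.0436136)/3 = -0.1442040
R_{2,1} = -0.1247109 + (-0.1247109 − (-0.0972496))/3 = -0.1338647
R_{2,2} = -0.1338647 + (-0.1338647 − (-0.1442040))/15 = -0.1331754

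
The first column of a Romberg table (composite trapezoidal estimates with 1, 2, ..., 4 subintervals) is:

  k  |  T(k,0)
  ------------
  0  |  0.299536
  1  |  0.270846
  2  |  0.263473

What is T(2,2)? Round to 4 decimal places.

0.2610

T(1,1) = 0.270846 + (0.270846 − 0.299536)/3 = 0.261283
T(2,1) = 0.263473 + (0.263473 − 0.270846)/3 = 0.261015
T(2,2) = 0.261015 + (0.261015 − 0.261283)/15 = 0.260997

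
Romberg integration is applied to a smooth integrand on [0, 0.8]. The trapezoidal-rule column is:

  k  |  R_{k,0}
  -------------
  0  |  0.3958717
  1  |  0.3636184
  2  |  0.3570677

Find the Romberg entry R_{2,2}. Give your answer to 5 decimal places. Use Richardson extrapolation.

0.35502

R_{1,1} = (4·0.3636184 − 0.3958717) / 3 = 0.3528673
R_{2,1} = 0.3570677 + (0.3570677 − 0.3636184)/3 = 0.3548841
R_{2,2} = 0.3548841 + (0.3548841 − 0.3528673)/15 = 0.3550186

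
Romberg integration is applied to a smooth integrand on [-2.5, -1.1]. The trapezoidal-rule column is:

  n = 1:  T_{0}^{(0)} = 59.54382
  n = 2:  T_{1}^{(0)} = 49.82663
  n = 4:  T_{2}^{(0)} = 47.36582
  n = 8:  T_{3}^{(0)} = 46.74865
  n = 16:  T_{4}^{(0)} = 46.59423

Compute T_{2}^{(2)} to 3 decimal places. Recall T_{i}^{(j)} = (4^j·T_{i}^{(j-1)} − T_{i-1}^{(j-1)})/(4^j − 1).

46.543

Richardson extrapolation on the trapezoidal column (denominator 4−1=3):
T_{1}^{(1)} = (4·49.82663 − 59.54382) / 3 = 46.58757
T_{2}^{(1)} = 47.36582 + (47.36582 − 49.82663)/3 = 46.54555
T_{2}^{(2)} = (16·46.54555 − 46.58757) / 15 = 46.54275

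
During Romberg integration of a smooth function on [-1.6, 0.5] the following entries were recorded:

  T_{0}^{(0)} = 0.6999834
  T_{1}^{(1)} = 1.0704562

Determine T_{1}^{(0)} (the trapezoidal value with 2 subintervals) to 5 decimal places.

0.97784

From T_{1}^{(1)} = (4·T_{1}^{(0)} − T_{0}^{(0)})/3, solve for T_{1}^{(0)}:
4·T_{1}^{(0)} = 3·1.0704562 + 0.6999834 = 3.9113520
T_{1}^{(0)} = 0.9778380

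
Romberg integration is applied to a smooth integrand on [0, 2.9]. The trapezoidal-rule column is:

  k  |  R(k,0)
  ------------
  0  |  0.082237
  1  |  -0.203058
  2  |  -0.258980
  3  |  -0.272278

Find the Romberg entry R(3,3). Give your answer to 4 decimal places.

-0.2767

Richardson extrapolation on the trapezoidal column (denominator 4−1=3):
R(1,1) = -0.203058 + (-0.203058 − 0.082237)/3 = -0.298156
R(2,1) = (4·(-0.258980) − (-0.203058)) / 3 = -0.277621
R(3,1) = -0.272278 + (-0.272278 − (-0.258980))/3 = -0.276711
R(2,2) = (16·(-0.277621) − (-0.298156)) / 15 = -0.276252
R(3,2) = -0.276711 + (-0.276711 − (-0.277621))/15 = -0.276650
R(3,3) = (64·(-0.276650) − (-0.276252)) / 63 = -0.276656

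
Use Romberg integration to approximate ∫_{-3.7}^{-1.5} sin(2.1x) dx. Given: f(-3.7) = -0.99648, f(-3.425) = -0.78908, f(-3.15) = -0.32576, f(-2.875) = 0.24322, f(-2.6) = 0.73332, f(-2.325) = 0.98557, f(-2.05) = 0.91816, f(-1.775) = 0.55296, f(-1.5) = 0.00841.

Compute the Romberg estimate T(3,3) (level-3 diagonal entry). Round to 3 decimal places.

0.516

T(0,0) (trapezoid, 1 panel, h=2.2000): -1.08688
T(1,0) (trapezoid, 2 panels, h=1.1000): 0.26321
T(2,0) (trapezoid, 4 panels, h=0.5500): 0.45743
T(3,0) (trapezoid, 8 panels, h=0.2750): 0.50170
T(1,1) = 0.26321 + (0.26321 − (-1.08688))/3 = 0.71324
T(2,1) = 0.45743 + (0.45743 − 0.26321)/3 = 0.52217
T(3,1) = 0.50170 + (0.50170 − 0.45743)/3 = 0.51646
T(2,2) = 0.52217 + (0.52217 − 0.71324)/15 = 0.50943
T(3,2) = 0.51646 + (0.51646 − 0.52217)/15 = 0.51608
T(3,3) = 0.51608 + (0.51608 − 0.50943)/63 = 0.51619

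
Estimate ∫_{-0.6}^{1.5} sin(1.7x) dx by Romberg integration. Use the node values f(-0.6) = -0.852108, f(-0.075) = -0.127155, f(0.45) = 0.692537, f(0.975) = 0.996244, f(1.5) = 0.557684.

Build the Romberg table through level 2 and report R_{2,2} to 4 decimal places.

0.7947

R_{0,0} (trapezoid, 1 panel, h=2.1000): -0.309145
R_{1,0} (trapezoid, 2 panels, h=1.0500): 0.572591
R_{2,0} (trapezoid, 4 panels, h=0.5250): 0.742567
R_{1,1} = 0.572591 + (0.572591 − (-0.309145))/3 = 0.866503
R_{2,1} = 0.742567 + (0.742567 − 0.572591)/3 = 0.799226
R_{2,2} = 0.799226 + (0.799226 − 0.866503)/15 = 0.794741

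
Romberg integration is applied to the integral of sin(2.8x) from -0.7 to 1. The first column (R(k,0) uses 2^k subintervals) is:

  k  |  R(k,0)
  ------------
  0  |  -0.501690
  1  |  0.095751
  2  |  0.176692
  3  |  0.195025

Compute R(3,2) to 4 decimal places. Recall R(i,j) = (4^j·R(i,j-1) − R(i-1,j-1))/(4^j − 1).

Richardson extrapolation on the trapezoidal column (denominator 4−1=3):
R(2,1) = 0.176692 + (0.176692 − 0.095751)/3 = 0.203672
R(3,1) = (4·0.195025 − 0.176692) / 3 = 0.201136
R(3,2) = (16·0.201136 − 0.203672) / 15 = 0.200967

0.2010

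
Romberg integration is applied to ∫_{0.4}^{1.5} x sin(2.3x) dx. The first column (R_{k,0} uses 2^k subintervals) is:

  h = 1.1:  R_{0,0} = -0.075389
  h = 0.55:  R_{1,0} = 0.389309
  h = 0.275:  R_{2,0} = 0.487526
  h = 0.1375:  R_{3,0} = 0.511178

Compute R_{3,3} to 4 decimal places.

0.5190

Richardson extrapolation on the trapezoidal column (denominator 4−1=3):
R_{1,1} = (4·0.389309 − (-0.075389)) / 3 = 0.544208
R_{2,1} = 0.487526 + (0.487526 − 0.389309)/3 = 0.520265
R_{3,1} = (4·0.511178 − 0.487526) / 3 = 0.519062
R_{2,2} = 0.520265 + (0.520265 − 0.544208)/15 = 0.518669
R_{3,2} = 0.519062 + (0.519062 − 0.520265)/15 = 0.518982
R_{3,3} = 0.518982 + (0.518982 − 0.518669)/63 = 0.518987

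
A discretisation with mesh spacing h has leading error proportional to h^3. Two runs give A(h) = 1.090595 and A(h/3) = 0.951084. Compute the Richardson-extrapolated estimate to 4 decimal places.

Extrapolated value = (27·A(h/3) − A(h)) / (27 − 1)
= (27·0.951084 − 1.090595) / 26
= 24.588673 / 26 = 0.945718

0.9457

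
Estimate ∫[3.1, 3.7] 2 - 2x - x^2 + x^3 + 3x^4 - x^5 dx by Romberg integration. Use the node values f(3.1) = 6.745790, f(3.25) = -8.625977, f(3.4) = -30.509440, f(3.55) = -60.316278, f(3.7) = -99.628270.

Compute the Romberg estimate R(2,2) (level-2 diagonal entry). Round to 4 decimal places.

-21.4830

R(0,0) (trapezoid, 1 panel, h=0.6000): -27.864744
R(1,0) (trapezoid, 2 panels, h=0.3000): -23.085204
R(2,0) (trapezoid, 4 panels, h=0.1500): -21.883940
R(1,1) = -23.085204 + (-23.085204 − (-27.864744))/3 = -21.492024
R(2,1) = -21.883940 + (-21.883940 − (-23.085204))/3 = -21.483519
R(2,2) = -21.483519 + (-21.483519 − (-21.492024))/15 = -21.482952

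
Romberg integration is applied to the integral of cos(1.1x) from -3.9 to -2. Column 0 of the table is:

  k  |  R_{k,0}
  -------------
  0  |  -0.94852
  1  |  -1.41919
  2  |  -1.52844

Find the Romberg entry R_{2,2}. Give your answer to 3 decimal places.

R_{1,1} = -1.41919 + (-1.41919 − (-0.94852))/3 = -1.57608
R_{2,1} = (4·(-1.52844) − (-1.41919)) / 3 = -1.56486
R_{2,2} = -1.56486 + (-1.56486 − (-1.57608))/15 = -1.56411
(Column j=1 coincides with Simpson's rule on the same nodes.)

-1.564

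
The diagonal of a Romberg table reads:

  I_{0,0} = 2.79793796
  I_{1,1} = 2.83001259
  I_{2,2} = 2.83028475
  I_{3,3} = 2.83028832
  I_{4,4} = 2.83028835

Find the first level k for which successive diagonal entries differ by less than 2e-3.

|I_{1,1} − I_{0,0}| = 0.03207463 ≥ 2e-3
|I_{2,2} − I_{1,1}| = 0.00027216 < 2e-3

k = 2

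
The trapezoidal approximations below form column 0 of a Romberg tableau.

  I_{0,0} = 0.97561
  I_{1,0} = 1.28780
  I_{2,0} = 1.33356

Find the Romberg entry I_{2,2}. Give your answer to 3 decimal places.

Richardson extrapolation on the trapezoidal column (denominator 4−1=3):
I_{1,1} = (4·1.28780 − 0.97561) / 3 = 1.39186
I_{2,1} = 1.33356 + (1.33356 − 1.28780)/3 = 1.34881
I_{2,2} = 1.34881 + (1.34881 − 1.39186)/15 = 1.34594
(Column j=1 coincides with Simpson's rule on the same nodes.)

1.346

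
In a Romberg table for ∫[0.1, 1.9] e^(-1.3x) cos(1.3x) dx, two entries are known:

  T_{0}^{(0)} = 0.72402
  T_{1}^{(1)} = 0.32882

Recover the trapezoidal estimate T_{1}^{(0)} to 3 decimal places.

0.428

From T_{1}^{(1)} = (4·T_{1}^{(0)} − T_{0}^{(0)})/3, solve for T_{1}^{(0)}:
4·T_{1}^{(0)} = 3·0.32882 + 0.72402 = 1.71048
T_{1}^{(0)} = 0.42762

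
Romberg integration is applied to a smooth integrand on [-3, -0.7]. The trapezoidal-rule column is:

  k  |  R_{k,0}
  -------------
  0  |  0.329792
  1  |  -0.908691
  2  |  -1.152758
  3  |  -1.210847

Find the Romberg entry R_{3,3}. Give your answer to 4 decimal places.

R_{1,1} = -0.908691 + (-0.908691 − 0.329792)/3 = -1.321519
R_{2,1} = (4·(-1.152758) − (-0.908691)) / 3 = -1.234114
R_{3,1} = (4·(-1.210847) − (-1.152758)) / 3 = -1.230210
R_{2,2} = (16·(-1.234114) − (-1.321519)) / 15 = -1.228287
R_{3,2} = (16·(-1.230210) − (-1.234114)) / 15 = -1.229950
R_{3,3} = (64·(-1.229950) − (-1.228287)) / 63 = -1.229976

-1.2300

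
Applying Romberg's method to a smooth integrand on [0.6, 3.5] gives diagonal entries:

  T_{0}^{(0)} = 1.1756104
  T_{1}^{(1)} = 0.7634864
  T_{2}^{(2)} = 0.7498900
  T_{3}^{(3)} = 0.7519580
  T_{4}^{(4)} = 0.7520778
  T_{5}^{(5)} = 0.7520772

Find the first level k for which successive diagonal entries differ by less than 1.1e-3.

|T_{1}^{(1)} − T_{0}^{(0)}| = 0.4121240 ≥ 1.1e-3
|T_{2}^{(2)} − T_{1}^{(1)}| = 0.0135964 ≥ 1.1e-3
|T_{3}^{(3)} − T_{2}^{(2)}| = 0.0020680 ≥ 1.1e-3
|T_{4}^{(4)} − T_{3}^{(3)}| = 0.0001198 < 1.1e-3

k = 4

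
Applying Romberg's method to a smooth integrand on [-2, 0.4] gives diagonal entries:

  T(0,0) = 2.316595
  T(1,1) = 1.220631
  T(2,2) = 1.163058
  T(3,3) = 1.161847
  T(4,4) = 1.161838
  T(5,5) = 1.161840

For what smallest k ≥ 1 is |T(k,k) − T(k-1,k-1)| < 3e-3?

k = 3

|T(1,1) − T(0,0)| = 1.095964 ≥ 3e-3
|T(2,2) − T(1,1)| = 0.057573 ≥ 3e-3
|T(3,3) − T(2,2)| = 0.001211 < 3e-3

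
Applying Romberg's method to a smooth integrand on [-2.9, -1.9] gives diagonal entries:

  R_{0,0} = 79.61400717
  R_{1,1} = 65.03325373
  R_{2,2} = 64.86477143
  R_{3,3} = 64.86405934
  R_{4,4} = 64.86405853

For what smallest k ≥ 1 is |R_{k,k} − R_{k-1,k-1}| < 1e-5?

|R_{1,1} − R_{0,0}| = 14.58075344 ≥ 1e-5
|R_{2,2} − R_{1,1}| = 0.16848230 ≥ 1e-5
|R_{3,3} − R_{2,2}| = 0.00071209 ≥ 1e-5
|R_{4,4} − R_{3,3}| = 0.00000081 < 1e-5

k = 4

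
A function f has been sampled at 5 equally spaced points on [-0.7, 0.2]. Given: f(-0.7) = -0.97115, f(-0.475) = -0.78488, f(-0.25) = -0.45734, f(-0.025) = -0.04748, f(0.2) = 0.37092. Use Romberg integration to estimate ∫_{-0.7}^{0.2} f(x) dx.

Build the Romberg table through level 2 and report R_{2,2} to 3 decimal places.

-0.363

R_{0,0} (trapezoid, 1 panel, h=0.9000): -0.27010
R_{1,0} (trapezoid, 2 panels, h=0.4500): -0.34085
R_{2,0} (trapezoid, 4 panels, h=0.2250): -0.35771
R_{1,1} = -0.34085 + (-0.34085 − (-0.27010))/3 = -0.36443
R_{2,1} = -0.35771 + (-0.35771 − (-0.34085))/3 = -0.36333
R_{2,2} = -0.36333 + (-0.36333 − (-0.36443))/15 = -0.36326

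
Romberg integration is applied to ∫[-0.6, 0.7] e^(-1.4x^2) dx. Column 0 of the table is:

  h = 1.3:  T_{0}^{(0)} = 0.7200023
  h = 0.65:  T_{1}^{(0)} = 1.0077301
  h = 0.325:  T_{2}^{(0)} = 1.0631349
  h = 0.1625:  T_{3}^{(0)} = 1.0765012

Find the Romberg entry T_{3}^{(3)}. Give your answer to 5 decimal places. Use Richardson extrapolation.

1.08093

Richardson extrapolation on the trapezoidal column (denominator 4−1=3):
T_{1}^{(1)} = (4·1.0077301 − 0.7200023) / 3 = 1.1036394
T_{2}^{(1)} = 1.0631349 + (1.0631349 − 1.0077301)/3 = 1.0816032
T_{3}^{(1)} = 1.0765012 + (1.0765012 − 1.0631349)/3 = 1.0809566
T_{2}^{(2)} = (16·1.0816032 − 1.1036394) / 15 = 1.0801341
T_{3}^{(2)} = 1.0809566 + (1.0809566 − 1.0816032)/15 = 1.0809135
T_{3}^{(3)} = 1.0809135 + (1.0809135 − 1.0801341)/63 = 1.0809259
(Column j=1 coincides with Simpson's rule on the same nodes.)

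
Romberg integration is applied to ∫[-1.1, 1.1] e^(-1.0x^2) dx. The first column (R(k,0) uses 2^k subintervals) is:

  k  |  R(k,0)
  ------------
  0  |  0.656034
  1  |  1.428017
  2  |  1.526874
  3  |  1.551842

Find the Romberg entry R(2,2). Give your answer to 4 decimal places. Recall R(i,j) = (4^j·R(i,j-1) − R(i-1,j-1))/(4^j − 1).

R(1,1) = 1.428017 + (1.428017 − 0.656034)/3 = 1.685345
R(2,1) = 1.526874 + (1.526874 − 1.428017)/3 = 1.559826
R(2,2) = (16·1.559826 − 1.685345) / 15 = 1.551458

1.5515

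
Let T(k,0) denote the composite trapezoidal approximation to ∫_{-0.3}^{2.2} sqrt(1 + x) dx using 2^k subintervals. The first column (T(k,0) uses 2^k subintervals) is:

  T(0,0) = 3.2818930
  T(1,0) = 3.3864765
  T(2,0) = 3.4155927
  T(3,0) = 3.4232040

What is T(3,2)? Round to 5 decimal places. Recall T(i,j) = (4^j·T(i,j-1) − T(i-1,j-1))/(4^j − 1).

Richardson extrapolation on the trapezoidal column (denominator 4−1=3):
T(2,1) = 3.4155927 + (3.4155927 − 3.3864765)/3 = 3.4252981
T(3,1) = 3.4232040 + (3.4232040 − 3.4155927)/3 = 3.4257411
T(3,2) = 3.4257411 + (3.4257411 − 3.4252981)/15 = 3.4257706

3.42577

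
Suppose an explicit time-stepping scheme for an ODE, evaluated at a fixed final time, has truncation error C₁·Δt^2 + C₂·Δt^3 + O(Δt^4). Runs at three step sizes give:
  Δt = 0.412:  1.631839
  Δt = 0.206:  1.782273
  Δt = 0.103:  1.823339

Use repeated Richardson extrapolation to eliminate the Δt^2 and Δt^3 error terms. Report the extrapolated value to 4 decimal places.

First eliminate the Δt^2 term (factor 2^2 = 4):
  B₁ = (4·1.782273 − 1.631839)/3 = 1.832418
  B₂ = (4·1.823339 − 1.782273)/3 = 1.837028
Then eliminate the Δt^3 term (factor 2^3 = 8):
  (8·1.837028 − 1.832418)/7 = 1.837687

1.8377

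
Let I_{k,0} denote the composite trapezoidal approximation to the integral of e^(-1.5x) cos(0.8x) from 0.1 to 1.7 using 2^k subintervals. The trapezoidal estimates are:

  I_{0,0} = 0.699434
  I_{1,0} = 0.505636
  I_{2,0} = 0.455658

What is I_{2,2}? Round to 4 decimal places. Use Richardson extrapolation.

Richardson extrapolation on the trapezoidal column (denominator 4−1=3):
I_{1,1} = (4·0.505636 − 0.699434) / 3 = 0.441037
I_{2,1} = 0.455658 + (0.455658 − 0.505636)/3 = 0.438999
I_{2,2} = (16·0.438999 − 0.441037) / 15 = 0.438863
(Column j=1 coincides with Simpson's rule on the same nodes.)

0.4389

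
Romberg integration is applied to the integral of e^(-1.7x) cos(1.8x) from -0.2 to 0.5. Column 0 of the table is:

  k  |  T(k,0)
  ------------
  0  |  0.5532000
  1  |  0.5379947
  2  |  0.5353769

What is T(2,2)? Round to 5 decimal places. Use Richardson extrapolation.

T(1,1) = (4·0.5379947 − 0.5532000) / 3 = 0.5329263
T(2,1) = 0.5353769 + (0.5353769 − 0.5379947)/3 = 0.5345043
T(2,2) = (16·0.5345043 − 0.5329263) / 15 = 0.5346095

0.53461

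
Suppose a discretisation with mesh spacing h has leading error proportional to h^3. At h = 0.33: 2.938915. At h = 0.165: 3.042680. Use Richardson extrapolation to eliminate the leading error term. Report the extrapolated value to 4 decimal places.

The leading error scales as h^3; refining by a factor of 2 reduces it by 2^3 = 8.
Extrapolated value = (8·A(h/2) − A(h)) / (8 − 1)
= (8·3.042680 − 2.938915) / 7
= 21.402525 / 7 = 3.057504

3.0575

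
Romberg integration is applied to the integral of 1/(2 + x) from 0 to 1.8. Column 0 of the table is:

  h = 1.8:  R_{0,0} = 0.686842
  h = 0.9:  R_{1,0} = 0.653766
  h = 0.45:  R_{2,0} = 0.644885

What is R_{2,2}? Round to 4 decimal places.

Richardson extrapolation on the trapezoidal column (denominator 4−1=3):
R_{1,1} = 0.653766 + (0.653766 − 0.686842)/3 = 0.642741
R_{2,1} = (4·0.644885 − 0.653766) / 3 = 0.641925
R_{2,2} = 0.641925 + (0.641925 − 0.642741)/15 = 0.641871

0.6419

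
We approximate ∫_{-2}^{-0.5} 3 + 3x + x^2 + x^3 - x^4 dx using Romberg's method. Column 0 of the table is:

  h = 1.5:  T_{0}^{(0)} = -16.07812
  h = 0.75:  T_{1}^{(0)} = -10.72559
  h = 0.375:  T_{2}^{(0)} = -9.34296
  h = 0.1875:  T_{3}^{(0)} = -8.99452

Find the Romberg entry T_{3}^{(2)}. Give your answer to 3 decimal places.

-8.878

Richardson extrapolation on the trapezoidal column (denominator 4−1=3):
T_{2}^{(1)} = -9.34296 + (-9.34296 − (-10.72559))/3 = -8.88208
T_{3}^{(1)} = (4·(-8.99452) − (-9.34296)) / 3 = -8.87837
T_{3}^{(2)} = (16·(-8.87837) − (-8.88208)) / 15 = -8.87812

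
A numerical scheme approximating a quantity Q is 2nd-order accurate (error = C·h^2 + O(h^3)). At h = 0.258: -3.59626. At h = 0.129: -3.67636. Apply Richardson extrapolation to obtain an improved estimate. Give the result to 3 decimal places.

The leading error scales as h^2; refining by a factor of 2 reduces it by 2^2 = 4.
Extrapolated value = (4·A(h/2) − A(h)) / (4 − 1)
= (4·(-3.67636) − (-3.59626)) / 3
= -11.10918 / 3 = -3.70306

-3.703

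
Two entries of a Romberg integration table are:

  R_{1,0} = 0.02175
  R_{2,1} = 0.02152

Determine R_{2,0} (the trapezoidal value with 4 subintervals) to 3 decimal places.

0.022

From R_{2,1} = (4·R_{2,0} − R_{1,0})/3, solve for R_{2,0}:
4·R_{2,0} = 3·0.02152 + 0.02175 = 0.08631
R_{2,0} = 0.02158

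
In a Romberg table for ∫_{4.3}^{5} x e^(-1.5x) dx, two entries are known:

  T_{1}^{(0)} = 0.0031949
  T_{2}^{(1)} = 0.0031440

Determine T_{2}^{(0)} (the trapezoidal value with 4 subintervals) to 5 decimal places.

From T_{2}^{(1)} = (4·T_{2}^{(0)} − T_{1}^{(0)})/3, solve for T_{2}^{(0)}:
4·T_{2}^{(0)} = 3·0.0031440 + 0.0031949 = 0.0126269
T_{2}^{(0)} = 0.0031567

0.00316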